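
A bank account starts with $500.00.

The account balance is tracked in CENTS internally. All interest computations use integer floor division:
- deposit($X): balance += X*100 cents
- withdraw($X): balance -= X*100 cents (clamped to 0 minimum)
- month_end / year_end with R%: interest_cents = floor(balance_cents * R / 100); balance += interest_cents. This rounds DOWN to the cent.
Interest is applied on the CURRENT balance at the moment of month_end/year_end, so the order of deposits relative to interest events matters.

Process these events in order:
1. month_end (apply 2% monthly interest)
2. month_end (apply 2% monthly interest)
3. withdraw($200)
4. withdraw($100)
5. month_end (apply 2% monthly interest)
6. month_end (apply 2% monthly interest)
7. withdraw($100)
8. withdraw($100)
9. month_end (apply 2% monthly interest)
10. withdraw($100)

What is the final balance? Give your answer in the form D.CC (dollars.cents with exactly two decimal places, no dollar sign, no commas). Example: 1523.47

After 1 (month_end (apply 2% monthly interest)): balance=$510.00 total_interest=$10.00
After 2 (month_end (apply 2% monthly interest)): balance=$520.20 total_interest=$20.20
After 3 (withdraw($200)): balance=$320.20 total_interest=$20.20
After 4 (withdraw($100)): balance=$220.20 total_interest=$20.20
After 5 (month_end (apply 2% monthly interest)): balance=$224.60 total_interest=$24.60
After 6 (month_end (apply 2% monthly interest)): balance=$229.09 total_interest=$29.09
After 7 (withdraw($100)): balance=$129.09 total_interest=$29.09
After 8 (withdraw($100)): balance=$29.09 total_interest=$29.09
After 9 (month_end (apply 2% monthly interest)): balance=$29.67 total_interest=$29.67
After 10 (withdraw($100)): balance=$0.00 total_interest=$29.67

Answer: 0.00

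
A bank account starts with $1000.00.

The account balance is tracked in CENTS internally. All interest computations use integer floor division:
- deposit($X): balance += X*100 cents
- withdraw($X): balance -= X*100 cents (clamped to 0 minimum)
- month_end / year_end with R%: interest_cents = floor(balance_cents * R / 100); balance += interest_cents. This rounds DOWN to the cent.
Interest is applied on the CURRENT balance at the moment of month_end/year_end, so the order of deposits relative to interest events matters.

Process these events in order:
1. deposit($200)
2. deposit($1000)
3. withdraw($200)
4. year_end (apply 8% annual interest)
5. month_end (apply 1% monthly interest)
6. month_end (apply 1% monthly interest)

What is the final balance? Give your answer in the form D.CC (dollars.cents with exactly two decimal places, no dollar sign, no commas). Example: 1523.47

After 1 (deposit($200)): balance=$1200.00 total_interest=$0.00
After 2 (deposit($1000)): balance=$2200.00 total_interest=$0.00
After 3 (withdraw($200)): balance=$2000.00 total_interest=$0.00
After 4 (year_end (apply 8% annual interest)): balance=$2160.00 total_interest=$160.00
After 5 (month_end (apply 1% monthly interest)): balance=$2181.60 total_interest=$181.60
After 6 (month_end (apply 1% monthly interest)): balance=$2203.41 total_interest=$203.41

Answer: 2203.41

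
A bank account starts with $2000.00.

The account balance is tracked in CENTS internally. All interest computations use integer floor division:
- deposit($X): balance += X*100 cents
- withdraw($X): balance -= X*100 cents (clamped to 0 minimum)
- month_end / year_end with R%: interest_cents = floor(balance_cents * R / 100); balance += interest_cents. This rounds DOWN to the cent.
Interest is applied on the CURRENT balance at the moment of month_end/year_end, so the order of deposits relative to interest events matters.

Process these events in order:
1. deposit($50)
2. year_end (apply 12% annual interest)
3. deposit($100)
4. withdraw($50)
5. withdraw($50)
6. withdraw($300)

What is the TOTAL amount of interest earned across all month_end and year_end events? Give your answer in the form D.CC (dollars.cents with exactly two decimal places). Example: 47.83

Answer: 246.00

Derivation:
After 1 (deposit($50)): balance=$2050.00 total_interest=$0.00
After 2 (year_end (apply 12% annual interest)): balance=$2296.00 total_interest=$246.00
After 3 (deposit($100)): balance=$2396.00 total_interest=$246.00
After 4 (withdraw($50)): balance=$2346.00 total_interest=$246.00
After 5 (withdraw($50)): balance=$2296.00 total_interest=$246.00
After 6 (withdraw($300)): balance=$1996.00 total_interest=$246.00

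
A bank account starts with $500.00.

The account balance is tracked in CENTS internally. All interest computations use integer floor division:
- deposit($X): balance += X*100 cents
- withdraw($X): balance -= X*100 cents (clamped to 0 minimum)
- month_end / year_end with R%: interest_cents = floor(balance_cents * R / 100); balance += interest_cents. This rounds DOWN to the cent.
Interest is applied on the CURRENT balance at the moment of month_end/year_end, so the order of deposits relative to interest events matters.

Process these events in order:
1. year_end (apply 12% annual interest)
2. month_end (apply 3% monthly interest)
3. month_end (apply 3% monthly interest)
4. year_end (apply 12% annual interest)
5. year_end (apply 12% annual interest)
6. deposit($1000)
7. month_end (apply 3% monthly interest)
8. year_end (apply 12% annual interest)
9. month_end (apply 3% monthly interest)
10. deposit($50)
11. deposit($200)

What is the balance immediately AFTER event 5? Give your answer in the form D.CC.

After 1 (year_end (apply 12% annual interest)): balance=$560.00 total_interest=$60.00
After 2 (month_end (apply 3% monthly interest)): balance=$576.80 total_interest=$76.80
After 3 (month_end (apply 3% monthly interest)): balance=$594.10 total_interest=$94.10
After 4 (year_end (apply 12% annual interest)): balance=$665.39 total_interest=$165.39
After 5 (year_end (apply 12% annual interest)): balance=$745.23 total_interest=$245.23

Answer: 745.23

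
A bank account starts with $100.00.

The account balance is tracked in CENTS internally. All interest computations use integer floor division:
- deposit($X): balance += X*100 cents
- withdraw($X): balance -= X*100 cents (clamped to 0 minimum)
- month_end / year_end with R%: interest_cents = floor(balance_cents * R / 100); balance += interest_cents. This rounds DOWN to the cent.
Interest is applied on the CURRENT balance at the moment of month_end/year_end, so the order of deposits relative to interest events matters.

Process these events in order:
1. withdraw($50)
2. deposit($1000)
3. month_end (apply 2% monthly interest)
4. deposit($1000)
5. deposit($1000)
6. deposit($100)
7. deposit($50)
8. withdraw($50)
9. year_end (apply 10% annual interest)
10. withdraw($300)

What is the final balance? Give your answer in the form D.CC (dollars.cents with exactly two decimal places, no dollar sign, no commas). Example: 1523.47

After 1 (withdraw($50)): balance=$50.00 total_interest=$0.00
After 2 (deposit($1000)): balance=$1050.00 total_interest=$0.00
After 3 (month_end (apply 2% monthly interest)): balance=$1071.00 total_interest=$21.00
After 4 (deposit($1000)): balance=$2071.00 total_interest=$21.00
After 5 (deposit($1000)): balance=$3071.00 total_interest=$21.00
After 6 (deposit($100)): balance=$3171.00 total_interest=$21.00
After 7 (deposit($50)): balance=$3221.00 total_interest=$21.00
After 8 (withdraw($50)): balance=$3171.00 total_interest=$21.00
After 9 (year_end (apply 10% annual interest)): balance=$3488.10 total_interest=$338.10
After 10 (withdraw($300)): balance=$3188.10 total_interest=$338.10

Answer: 3188.10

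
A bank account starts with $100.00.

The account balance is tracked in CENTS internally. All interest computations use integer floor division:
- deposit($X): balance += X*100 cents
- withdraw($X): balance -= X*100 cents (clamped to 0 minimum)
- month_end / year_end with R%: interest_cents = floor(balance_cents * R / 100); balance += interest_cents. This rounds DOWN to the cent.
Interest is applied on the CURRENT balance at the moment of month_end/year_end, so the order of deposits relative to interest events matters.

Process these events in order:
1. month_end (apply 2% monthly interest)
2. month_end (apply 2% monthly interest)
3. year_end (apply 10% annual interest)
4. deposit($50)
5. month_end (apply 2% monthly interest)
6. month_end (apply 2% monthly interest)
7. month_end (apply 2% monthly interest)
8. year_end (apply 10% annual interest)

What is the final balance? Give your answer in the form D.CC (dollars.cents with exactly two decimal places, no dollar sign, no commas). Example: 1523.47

After 1 (month_end (apply 2% monthly interest)): balance=$102.00 total_interest=$2.00
After 2 (month_end (apply 2% monthly interest)): balance=$104.04 total_interest=$4.04
After 3 (year_end (apply 10% annual interest)): balance=$114.44 total_interest=$14.44
After 4 (deposit($50)): balance=$164.44 total_interest=$14.44
After 5 (month_end (apply 2% monthly interest)): balance=$167.72 total_interest=$17.72
After 6 (month_end (apply 2% monthly interest)): balance=$171.07 total_interest=$21.07
After 7 (month_end (apply 2% monthly interest)): balance=$174.49 total_interest=$24.49
After 8 (year_end (apply 10% annual interest)): balance=$191.93 total_interest=$41.93

Answer: 191.93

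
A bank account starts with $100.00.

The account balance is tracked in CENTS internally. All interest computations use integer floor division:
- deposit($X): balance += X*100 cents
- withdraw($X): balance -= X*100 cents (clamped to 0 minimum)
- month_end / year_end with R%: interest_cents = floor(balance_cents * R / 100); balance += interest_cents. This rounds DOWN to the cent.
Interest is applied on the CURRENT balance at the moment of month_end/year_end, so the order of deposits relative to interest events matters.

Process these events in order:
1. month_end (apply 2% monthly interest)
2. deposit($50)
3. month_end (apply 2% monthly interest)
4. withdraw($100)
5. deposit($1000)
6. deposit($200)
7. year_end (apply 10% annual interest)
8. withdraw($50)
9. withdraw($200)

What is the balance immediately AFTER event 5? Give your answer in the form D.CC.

After 1 (month_end (apply 2% monthly interest)): balance=$102.00 total_interest=$2.00
After 2 (deposit($50)): balance=$152.00 total_interest=$2.00
After 3 (month_end (apply 2% monthly interest)): balance=$155.04 total_interest=$5.04
After 4 (withdraw($100)): balance=$55.04 total_interest=$5.04
After 5 (deposit($1000)): balance=$1055.04 total_interest=$5.04

Answer: 1055.04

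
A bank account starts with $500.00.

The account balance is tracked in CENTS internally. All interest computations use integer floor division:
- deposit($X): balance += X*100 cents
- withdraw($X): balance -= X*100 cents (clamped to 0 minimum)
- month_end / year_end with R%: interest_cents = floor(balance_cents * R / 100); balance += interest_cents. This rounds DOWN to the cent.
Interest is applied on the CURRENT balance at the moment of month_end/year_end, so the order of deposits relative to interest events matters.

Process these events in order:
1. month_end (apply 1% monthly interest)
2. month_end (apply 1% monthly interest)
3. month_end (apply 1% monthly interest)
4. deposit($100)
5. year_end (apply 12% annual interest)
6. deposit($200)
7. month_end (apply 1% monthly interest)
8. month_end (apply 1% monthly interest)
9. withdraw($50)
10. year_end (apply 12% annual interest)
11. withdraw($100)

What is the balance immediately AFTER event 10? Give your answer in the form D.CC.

Answer: 959.62

Derivation:
After 1 (month_end (apply 1% monthly interest)): balance=$505.00 total_interest=$5.00
After 2 (month_end (apply 1% monthly interest)): balance=$510.05 total_interest=$10.05
After 3 (month_end (apply 1% monthly interest)): balance=$515.15 total_interest=$15.15
After 4 (deposit($100)): balance=$615.15 total_interest=$15.15
After 5 (year_end (apply 12% annual interest)): balance=$688.96 total_interest=$88.96
After 6 (deposit($200)): balance=$888.96 total_interest=$88.96
After 7 (month_end (apply 1% monthly interest)): balance=$897.84 total_interest=$97.84
After 8 (month_end (apply 1% monthly interest)): balance=$906.81 total_interest=$106.81
After 9 (withdraw($50)): balance=$856.81 total_interest=$106.81
After 10 (year_end (apply 12% annual interest)): balance=$959.62 total_interest=$209.62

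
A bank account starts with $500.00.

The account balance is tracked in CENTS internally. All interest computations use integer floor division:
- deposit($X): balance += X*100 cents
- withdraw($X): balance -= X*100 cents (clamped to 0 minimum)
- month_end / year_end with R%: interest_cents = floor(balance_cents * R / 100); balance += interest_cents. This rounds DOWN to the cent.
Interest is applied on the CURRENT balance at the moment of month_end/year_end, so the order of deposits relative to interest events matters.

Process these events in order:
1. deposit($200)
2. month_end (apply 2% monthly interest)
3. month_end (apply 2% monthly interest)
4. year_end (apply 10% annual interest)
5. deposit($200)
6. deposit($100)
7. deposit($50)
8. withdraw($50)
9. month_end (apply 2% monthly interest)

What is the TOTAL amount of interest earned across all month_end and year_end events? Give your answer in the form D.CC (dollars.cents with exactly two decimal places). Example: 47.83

Answer: 123.12

Derivation:
After 1 (deposit($200)): balance=$700.00 total_interest=$0.00
After 2 (month_end (apply 2% monthly interest)): balance=$714.00 total_interest=$14.00
After 3 (month_end (apply 2% monthly interest)): balance=$728.28 total_interest=$28.28
After 4 (year_end (apply 10% annual interest)): balance=$801.10 total_interest=$101.10
After 5 (deposit($200)): balance=$1001.10 total_interest=$101.10
After 6 (deposit($100)): balance=$1101.10 total_interest=$101.10
After 7 (deposit($50)): balance=$1151.10 total_interest=$101.10
After 8 (withdraw($50)): balance=$1101.10 total_interest=$101.10
After 9 (month_end (apply 2% monthly interest)): balance=$1123.12 total_interest=$123.12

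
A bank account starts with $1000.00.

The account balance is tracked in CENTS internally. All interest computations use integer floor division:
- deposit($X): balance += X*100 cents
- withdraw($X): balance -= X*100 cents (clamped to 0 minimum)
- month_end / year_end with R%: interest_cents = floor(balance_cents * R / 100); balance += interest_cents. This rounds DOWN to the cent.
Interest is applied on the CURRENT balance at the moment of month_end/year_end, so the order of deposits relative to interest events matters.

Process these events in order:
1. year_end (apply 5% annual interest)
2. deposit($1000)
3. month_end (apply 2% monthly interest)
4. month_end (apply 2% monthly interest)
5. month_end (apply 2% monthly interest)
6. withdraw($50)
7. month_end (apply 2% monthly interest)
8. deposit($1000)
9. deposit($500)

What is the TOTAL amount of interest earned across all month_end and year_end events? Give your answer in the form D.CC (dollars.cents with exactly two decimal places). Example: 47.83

Answer: 217.97

Derivation:
After 1 (year_end (apply 5% annual interest)): balance=$1050.00 total_interest=$50.00
After 2 (deposit($1000)): balance=$2050.00 total_interest=$50.00
After 3 (month_end (apply 2% monthly interest)): balance=$2091.00 total_interest=$91.00
After 4 (month_end (apply 2% monthly interest)): balance=$2132.82 total_interest=$132.82
After 5 (month_end (apply 2% monthly interest)): balance=$2175.47 total_interest=$175.47
After 6 (withdraw($50)): balance=$2125.47 total_interest=$175.47
After 7 (month_end (apply 2% monthly interest)): balance=$2167.97 total_interest=$217.97
After 8 (deposit($1000)): balance=$3167.97 total_interest=$217.97
After 9 (deposit($500)): balance=$3667.97 total_interest=$217.97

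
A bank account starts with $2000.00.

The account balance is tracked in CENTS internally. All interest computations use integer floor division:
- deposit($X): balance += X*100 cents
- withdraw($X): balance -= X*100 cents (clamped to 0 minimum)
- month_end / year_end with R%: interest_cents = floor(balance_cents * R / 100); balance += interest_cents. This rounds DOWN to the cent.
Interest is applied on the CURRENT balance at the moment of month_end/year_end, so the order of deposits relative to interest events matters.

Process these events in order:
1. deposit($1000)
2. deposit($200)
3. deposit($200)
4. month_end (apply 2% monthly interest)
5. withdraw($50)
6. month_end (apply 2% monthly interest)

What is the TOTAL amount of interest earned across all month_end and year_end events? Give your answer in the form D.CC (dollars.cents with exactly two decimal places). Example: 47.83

Answer: 136.36

Derivation:
After 1 (deposit($1000)): balance=$3000.00 total_interest=$0.00
After 2 (deposit($200)): balance=$3200.00 total_interest=$0.00
After 3 (deposit($200)): balance=$3400.00 total_interest=$0.00
After 4 (month_end (apply 2% monthly interest)): balance=$3468.00 total_interest=$68.00
After 5 (withdraw($50)): balance=$3418.00 total_interest=$68.00
After 6 (month_end (apply 2% monthly interest)): balance=$3486.36 total_interest=$136.36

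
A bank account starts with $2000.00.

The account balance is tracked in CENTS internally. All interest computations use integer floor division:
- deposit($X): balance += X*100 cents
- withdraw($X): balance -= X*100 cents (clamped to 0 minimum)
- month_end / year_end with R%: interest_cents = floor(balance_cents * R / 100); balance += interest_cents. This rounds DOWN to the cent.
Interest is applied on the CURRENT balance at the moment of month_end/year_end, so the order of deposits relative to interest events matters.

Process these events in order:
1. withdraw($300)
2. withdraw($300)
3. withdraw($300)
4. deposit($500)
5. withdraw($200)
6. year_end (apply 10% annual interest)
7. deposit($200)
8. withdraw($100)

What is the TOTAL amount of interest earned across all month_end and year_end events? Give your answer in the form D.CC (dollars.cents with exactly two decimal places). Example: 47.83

Answer: 140.00

Derivation:
After 1 (withdraw($300)): balance=$1700.00 total_interest=$0.00
After 2 (withdraw($300)): balance=$1400.00 total_interest=$0.00
After 3 (withdraw($300)): balance=$1100.00 total_interest=$0.00
After 4 (deposit($500)): balance=$1600.00 total_interest=$0.00
After 5 (withdraw($200)): balance=$1400.00 total_interest=$0.00
After 6 (year_end (apply 10% annual interest)): balance=$1540.00 total_interest=$140.00
After 7 (deposit($200)): balance=$1740.00 total_interest=$140.00
After 8 (withdraw($100)): balance=$1640.00 total_interest=$140.00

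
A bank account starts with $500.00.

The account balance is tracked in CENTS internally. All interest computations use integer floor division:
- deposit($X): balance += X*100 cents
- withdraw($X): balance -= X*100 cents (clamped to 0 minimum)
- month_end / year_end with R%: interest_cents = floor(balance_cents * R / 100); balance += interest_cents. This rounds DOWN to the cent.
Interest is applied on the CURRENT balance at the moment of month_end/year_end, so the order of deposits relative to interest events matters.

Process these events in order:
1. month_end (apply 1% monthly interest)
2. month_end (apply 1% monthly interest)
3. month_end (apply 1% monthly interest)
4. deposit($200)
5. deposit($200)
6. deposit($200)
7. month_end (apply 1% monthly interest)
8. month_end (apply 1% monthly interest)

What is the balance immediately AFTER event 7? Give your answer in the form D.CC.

Answer: 1126.30

Derivation:
After 1 (month_end (apply 1% monthly interest)): balance=$505.00 total_interest=$5.00
After 2 (month_end (apply 1% monthly interest)): balance=$510.05 total_interest=$10.05
After 3 (month_end (apply 1% monthly interest)): balance=$515.15 total_interest=$15.15
After 4 (deposit($200)): balance=$715.15 total_interest=$15.15
After 5 (deposit($200)): balance=$915.15 total_interest=$15.15
After 6 (deposit($200)): balance=$1115.15 total_interest=$15.15
After 7 (month_end (apply 1% monthly interest)): balance=$1126.30 total_interest=$26.30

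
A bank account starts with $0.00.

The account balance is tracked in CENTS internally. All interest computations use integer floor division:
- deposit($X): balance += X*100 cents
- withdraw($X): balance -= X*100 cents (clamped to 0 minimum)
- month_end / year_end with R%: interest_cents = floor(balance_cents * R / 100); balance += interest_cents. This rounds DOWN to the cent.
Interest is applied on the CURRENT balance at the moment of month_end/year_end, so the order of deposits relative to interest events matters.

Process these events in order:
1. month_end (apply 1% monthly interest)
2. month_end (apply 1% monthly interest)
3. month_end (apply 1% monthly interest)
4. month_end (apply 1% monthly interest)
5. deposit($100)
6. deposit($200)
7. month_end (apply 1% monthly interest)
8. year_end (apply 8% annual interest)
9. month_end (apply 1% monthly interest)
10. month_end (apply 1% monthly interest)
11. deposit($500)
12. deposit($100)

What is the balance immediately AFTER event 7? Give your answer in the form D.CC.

After 1 (month_end (apply 1% monthly interest)): balance=$0.00 total_interest=$0.00
After 2 (month_end (apply 1% monthly interest)): balance=$0.00 total_interest=$0.00
After 3 (month_end (apply 1% monthly interest)): balance=$0.00 total_interest=$0.00
After 4 (month_end (apply 1% monthly interest)): balance=$0.00 total_interest=$0.00
After 5 (deposit($100)): balance=$100.00 total_interest=$0.00
After 6 (deposit($200)): balance=$300.00 total_interest=$0.00
After 7 (month_end (apply 1% monthly interest)): balance=$303.00 total_interest=$3.00

Answer: 303.00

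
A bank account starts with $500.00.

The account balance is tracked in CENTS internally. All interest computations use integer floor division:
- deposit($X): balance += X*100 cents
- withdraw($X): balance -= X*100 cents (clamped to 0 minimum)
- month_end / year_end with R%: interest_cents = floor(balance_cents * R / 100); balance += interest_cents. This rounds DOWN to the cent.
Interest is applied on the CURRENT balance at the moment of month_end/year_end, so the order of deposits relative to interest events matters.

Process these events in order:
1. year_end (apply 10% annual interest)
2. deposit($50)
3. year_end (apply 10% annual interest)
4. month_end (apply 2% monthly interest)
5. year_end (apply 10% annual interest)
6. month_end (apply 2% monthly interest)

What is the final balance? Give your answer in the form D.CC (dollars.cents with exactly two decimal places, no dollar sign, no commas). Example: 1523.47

After 1 (year_end (apply 10% annual interest)): balance=$550.00 total_interest=$50.00
After 2 (deposit($50)): balance=$600.00 total_interest=$50.00
After 3 (year_end (apply 10% annual interest)): balance=$660.00 total_interest=$110.00
After 4 (month_end (apply 2% monthly interest)): balance=$673.20 total_interest=$123.20
After 5 (year_end (apply 10% annual interest)): balance=$740.52 total_interest=$190.52
After 6 (month_end (apply 2% monthly interest)): balance=$755.33 total_interest=$205.33

Answer: 755.33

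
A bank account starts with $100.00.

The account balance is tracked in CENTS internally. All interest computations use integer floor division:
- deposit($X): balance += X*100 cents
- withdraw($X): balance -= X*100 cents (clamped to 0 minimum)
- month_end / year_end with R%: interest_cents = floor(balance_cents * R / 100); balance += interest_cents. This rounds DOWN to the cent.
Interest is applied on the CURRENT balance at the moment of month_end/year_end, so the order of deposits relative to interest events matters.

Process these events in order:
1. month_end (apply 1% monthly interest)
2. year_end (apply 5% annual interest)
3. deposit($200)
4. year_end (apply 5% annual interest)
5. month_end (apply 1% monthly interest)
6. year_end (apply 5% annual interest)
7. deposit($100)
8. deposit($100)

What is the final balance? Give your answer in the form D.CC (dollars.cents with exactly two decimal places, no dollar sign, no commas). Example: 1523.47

After 1 (month_end (apply 1% monthly interest)): balance=$101.00 total_interest=$1.00
After 2 (year_end (apply 5% annual interest)): balance=$106.05 total_interest=$6.05
After 3 (deposit($200)): balance=$306.05 total_interest=$6.05
After 4 (year_end (apply 5% annual interest)): balance=$321.35 total_interest=$21.35
After 5 (month_end (apply 1% monthly interest)): balance=$324.56 total_interest=$24.56
After 6 (year_end (apply 5% annual interest)): balance=$340.78 total_interest=$40.78
After 7 (deposit($100)): balance=$440.78 total_interest=$40.78
After 8 (deposit($100)): balance=$540.78 total_interest=$40.78

Answer: 540.78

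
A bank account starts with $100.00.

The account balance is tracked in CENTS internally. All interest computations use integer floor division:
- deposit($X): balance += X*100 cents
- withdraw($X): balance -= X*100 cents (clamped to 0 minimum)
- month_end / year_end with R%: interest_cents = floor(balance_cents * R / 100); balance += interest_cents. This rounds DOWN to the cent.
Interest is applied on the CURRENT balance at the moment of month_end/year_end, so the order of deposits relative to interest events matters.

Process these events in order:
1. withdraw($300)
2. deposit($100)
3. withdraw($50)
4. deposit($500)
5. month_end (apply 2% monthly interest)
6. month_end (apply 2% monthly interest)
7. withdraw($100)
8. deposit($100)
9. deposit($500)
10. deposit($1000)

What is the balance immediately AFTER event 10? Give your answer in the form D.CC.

Answer: 2072.22

Derivation:
After 1 (withdraw($300)): balance=$0.00 total_interest=$0.00
After 2 (deposit($100)): balance=$100.00 total_interest=$0.00
After 3 (withdraw($50)): balance=$50.00 total_interest=$0.00
After 4 (deposit($500)): balance=$550.00 total_interest=$0.00
After 5 (month_end (apply 2% monthly interest)): balance=$561.00 total_interest=$11.00
After 6 (month_end (apply 2% monthly interest)): balance=$572.22 total_interest=$22.22
After 7 (withdraw($100)): balance=$472.22 total_interest=$22.22
After 8 (deposit($100)): balance=$572.22 total_interest=$22.22
After 9 (deposit($500)): balance=$1072.22 total_interest=$22.22
After 10 (deposit($1000)): balance=$2072.22 total_interest=$22.22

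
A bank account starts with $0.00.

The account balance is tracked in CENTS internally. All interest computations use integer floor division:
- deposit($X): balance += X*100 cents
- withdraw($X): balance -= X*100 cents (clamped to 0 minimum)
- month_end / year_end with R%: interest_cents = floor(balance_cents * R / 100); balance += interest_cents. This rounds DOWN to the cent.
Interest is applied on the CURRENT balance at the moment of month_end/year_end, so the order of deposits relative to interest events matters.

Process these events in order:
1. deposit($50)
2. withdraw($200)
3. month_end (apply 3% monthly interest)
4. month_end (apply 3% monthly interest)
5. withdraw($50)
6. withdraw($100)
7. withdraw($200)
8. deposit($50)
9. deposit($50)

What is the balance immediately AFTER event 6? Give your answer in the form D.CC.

After 1 (deposit($50)): balance=$50.00 total_interest=$0.00
After 2 (withdraw($200)): balance=$0.00 total_interest=$0.00
After 3 (month_end (apply 3% monthly interest)): balance=$0.00 total_interest=$0.00
After 4 (month_end (apply 3% monthly interest)): balance=$0.00 total_interest=$0.00
After 5 (withdraw($50)): balance=$0.00 total_interest=$0.00
After 6 (withdraw($100)): balance=$0.00 total_interest=$0.00

Answer: 0.00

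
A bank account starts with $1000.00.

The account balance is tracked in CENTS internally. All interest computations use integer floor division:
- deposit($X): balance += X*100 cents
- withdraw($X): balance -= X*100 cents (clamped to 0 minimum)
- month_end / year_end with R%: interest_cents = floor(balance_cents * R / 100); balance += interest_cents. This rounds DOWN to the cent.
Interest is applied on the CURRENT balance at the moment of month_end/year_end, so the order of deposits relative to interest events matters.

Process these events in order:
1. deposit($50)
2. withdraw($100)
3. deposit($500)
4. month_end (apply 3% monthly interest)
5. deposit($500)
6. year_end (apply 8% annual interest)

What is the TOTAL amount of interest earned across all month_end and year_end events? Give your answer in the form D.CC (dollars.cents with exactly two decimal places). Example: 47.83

Answer: 202.98

Derivation:
After 1 (deposit($50)): balance=$1050.00 total_interest=$0.00
After 2 (withdraw($100)): balance=$950.00 total_interest=$0.00
After 3 (deposit($500)): balance=$1450.00 total_interest=$0.00
After 4 (month_end (apply 3% monthly interest)): balance=$1493.50 total_interest=$43.50
After 5 (deposit($500)): balance=$1993.50 total_interest=$43.50
After 6 (year_end (apply 8% annual interest)): balance=$2152.98 total_interest=$202.98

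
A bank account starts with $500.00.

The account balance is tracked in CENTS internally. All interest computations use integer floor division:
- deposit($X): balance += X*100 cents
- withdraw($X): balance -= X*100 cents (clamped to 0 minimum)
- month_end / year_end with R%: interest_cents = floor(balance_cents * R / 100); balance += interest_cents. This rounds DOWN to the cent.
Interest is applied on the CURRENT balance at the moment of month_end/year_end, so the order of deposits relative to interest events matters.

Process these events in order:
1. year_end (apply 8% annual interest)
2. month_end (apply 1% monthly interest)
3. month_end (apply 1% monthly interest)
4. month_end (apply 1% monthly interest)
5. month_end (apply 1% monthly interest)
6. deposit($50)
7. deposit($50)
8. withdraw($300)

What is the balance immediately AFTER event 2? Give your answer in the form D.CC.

Answer: 545.40

Derivation:
After 1 (year_end (apply 8% annual interest)): balance=$540.00 total_interest=$40.00
After 2 (month_end (apply 1% monthly interest)): balance=$545.40 total_interest=$45.40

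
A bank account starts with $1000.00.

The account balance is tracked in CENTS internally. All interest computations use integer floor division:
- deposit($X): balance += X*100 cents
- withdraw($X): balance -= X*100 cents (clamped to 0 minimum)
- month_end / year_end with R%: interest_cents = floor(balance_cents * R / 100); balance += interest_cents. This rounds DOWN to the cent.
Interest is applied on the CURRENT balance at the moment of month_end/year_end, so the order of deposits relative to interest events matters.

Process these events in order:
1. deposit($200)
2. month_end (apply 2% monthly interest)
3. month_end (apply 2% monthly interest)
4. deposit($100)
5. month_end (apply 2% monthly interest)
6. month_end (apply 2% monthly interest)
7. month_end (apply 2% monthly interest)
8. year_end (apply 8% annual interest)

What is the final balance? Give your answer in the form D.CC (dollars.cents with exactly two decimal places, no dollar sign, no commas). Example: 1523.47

After 1 (deposit($200)): balance=$1200.00 total_interest=$0.00
After 2 (month_end (apply 2% monthly interest)): balance=$1224.00 total_interest=$24.00
After 3 (month_end (apply 2% monthly interest)): balance=$1248.48 total_interest=$48.48
After 4 (deposit($100)): balance=$1348.48 total_interest=$48.48
After 5 (month_end (apply 2% monthly interest)): balance=$1375.44 total_interest=$75.44
After 6 (month_end (apply 2% monthly interest)): balance=$1402.94 total_interest=$102.94
After 7 (month_end (apply 2% monthly interest)): balance=$1430.99 total_interest=$130.99
After 8 (year_end (apply 8% annual interest)): balance=$1545.46 total_interest=$245.46

Answer: 1545.46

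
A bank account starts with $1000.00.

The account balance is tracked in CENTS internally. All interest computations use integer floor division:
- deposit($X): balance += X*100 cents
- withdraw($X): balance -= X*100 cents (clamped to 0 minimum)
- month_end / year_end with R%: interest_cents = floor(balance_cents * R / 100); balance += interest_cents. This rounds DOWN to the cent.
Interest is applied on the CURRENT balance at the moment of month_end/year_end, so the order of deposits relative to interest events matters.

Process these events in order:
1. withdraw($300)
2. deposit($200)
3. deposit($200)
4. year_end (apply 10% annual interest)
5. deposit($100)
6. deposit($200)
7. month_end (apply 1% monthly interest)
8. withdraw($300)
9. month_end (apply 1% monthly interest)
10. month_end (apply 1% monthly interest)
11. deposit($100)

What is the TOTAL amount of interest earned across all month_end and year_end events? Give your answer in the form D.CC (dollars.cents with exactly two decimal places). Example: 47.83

Answer: 149.72

Derivation:
After 1 (withdraw($300)): balance=$700.00 total_interest=$0.00
After 2 (deposit($200)): balance=$900.00 total_interest=$0.00
After 3 (deposit($200)): balance=$1100.00 total_interest=$0.00
After 4 (year_end (apply 10% annual interest)): balance=$1210.00 total_interest=$110.00
After 5 (deposit($100)): balance=$1310.00 total_interest=$110.00
After 6 (deposit($200)): balance=$1510.00 total_interest=$110.00
After 7 (month_end (apply 1% monthly interest)): balance=$1525.10 total_interest=$125.10
After 8 (withdraw($300)): balance=$1225.10 total_interest=$125.10
After 9 (month_end (apply 1% monthly interest)): balance=$1237.35 total_interest=$137.35
After 10 (month_end (apply 1% monthly interest)): balance=$1249.72 total_interest=$149.72
After 11 (deposit($100)): balance=$1349.72 total_interest=$149.72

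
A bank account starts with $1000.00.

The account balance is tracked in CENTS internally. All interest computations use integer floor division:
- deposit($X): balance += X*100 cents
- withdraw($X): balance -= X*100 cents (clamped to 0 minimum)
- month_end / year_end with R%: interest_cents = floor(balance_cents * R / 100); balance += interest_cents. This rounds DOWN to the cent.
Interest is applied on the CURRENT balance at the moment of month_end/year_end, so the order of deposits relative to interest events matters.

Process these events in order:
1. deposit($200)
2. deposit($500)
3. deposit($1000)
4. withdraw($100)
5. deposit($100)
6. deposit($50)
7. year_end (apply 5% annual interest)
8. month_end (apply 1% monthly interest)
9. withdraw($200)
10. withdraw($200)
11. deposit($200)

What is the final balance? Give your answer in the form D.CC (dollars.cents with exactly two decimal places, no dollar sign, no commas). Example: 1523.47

Answer: 2716.37

Derivation:
After 1 (deposit($200)): balance=$1200.00 total_interest=$0.00
After 2 (deposit($500)): balance=$1700.00 total_interest=$0.00
After 3 (deposit($1000)): balance=$2700.00 total_interest=$0.00
After 4 (withdraw($100)): balance=$2600.00 total_interest=$0.00
After 5 (deposit($100)): balance=$2700.00 total_interest=$0.00
After 6 (deposit($50)): balance=$2750.00 total_interest=$0.00
After 7 (year_end (apply 5% annual interest)): balance=$2887.50 total_interest=$137.50
After 8 (month_end (apply 1% monthly interest)): balance=$2916.37 total_interest=$166.37
After 9 (withdraw($200)): balance=$2716.37 total_interest=$166.37
After 10 (withdraw($200)): balance=$2516.37 total_interest=$166.37
After 11 (deposit($200)): balance=$2716.37 total_interest=$166.37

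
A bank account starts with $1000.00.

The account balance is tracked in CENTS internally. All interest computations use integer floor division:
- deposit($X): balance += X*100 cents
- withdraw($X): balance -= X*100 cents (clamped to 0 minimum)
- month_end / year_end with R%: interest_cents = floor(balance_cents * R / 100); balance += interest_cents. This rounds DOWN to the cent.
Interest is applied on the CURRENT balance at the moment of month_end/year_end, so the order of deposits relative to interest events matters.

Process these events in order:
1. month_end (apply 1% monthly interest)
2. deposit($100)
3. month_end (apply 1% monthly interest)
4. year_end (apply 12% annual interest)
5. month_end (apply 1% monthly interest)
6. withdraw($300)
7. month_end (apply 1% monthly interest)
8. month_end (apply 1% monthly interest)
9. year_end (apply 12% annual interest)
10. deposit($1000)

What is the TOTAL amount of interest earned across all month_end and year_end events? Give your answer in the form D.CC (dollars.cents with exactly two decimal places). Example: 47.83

After 1 (month_end (apply 1% monthly interest)): balance=$1010.00 total_interest=$10.00
After 2 (deposit($100)): balance=$1110.00 total_interest=$10.00
After 3 (month_end (apply 1% monthly interest)): balance=$1121.10 total_interest=$21.10
After 4 (year_end (apply 12% annual interest)): balance=$1255.63 total_interest=$155.63
After 5 (month_end (apply 1% monthly interest)): balance=$1268.18 total_interest=$168.18
After 6 (withdraw($300)): balance=$968.18 total_interest=$168.18
After 7 (month_end (apply 1% monthly interest)): balance=$977.86 total_interest=$177.86
After 8 (month_end (apply 1% monthly interest)): balance=$987.63 total_interest=$187.63
After 9 (year_end (apply 12% annual interest)): balance=$1106.14 total_interest=$306.14
After 10 (deposit($1000)): balance=$2106.14 total_interest=$306.14

Answer: 306.14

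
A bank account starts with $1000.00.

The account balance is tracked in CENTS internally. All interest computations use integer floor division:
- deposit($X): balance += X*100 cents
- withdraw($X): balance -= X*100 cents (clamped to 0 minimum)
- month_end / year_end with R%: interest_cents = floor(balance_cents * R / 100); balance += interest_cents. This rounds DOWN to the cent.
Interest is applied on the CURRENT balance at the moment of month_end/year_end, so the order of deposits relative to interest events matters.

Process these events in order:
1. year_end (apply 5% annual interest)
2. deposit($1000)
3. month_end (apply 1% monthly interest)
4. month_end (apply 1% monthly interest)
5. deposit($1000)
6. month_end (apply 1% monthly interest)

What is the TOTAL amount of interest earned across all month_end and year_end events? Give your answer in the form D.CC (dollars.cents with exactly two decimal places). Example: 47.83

After 1 (year_end (apply 5% annual interest)): balance=$1050.00 total_interest=$50.00
After 2 (deposit($1000)): balance=$2050.00 total_interest=$50.00
After 3 (month_end (apply 1% monthly interest)): balance=$2070.50 total_interest=$70.50
After 4 (month_end (apply 1% monthly interest)): balance=$2091.20 total_interest=$91.20
After 5 (deposit($1000)): balance=$3091.20 total_interest=$91.20
After 6 (month_end (apply 1% monthly interest)): balance=$3122.11 total_interest=$122.11

Answer: 122.11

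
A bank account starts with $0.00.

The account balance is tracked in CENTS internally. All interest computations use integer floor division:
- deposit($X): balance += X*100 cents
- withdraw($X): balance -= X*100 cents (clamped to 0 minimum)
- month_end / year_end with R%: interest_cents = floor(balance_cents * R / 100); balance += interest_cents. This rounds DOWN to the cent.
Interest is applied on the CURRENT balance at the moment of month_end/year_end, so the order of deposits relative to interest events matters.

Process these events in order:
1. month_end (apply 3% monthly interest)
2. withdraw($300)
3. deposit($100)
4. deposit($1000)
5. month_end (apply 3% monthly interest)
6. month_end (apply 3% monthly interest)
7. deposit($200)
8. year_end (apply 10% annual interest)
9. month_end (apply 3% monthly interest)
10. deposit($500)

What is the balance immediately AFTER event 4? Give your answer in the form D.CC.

Answer: 1100.00

Derivation:
After 1 (month_end (apply 3% monthly interest)): balance=$0.00 total_interest=$0.00
After 2 (withdraw($300)): balance=$0.00 total_interest=$0.00
After 3 (deposit($100)): balance=$100.00 total_interest=$0.00
After 4 (deposit($1000)): balance=$1100.00 total_interest=$0.00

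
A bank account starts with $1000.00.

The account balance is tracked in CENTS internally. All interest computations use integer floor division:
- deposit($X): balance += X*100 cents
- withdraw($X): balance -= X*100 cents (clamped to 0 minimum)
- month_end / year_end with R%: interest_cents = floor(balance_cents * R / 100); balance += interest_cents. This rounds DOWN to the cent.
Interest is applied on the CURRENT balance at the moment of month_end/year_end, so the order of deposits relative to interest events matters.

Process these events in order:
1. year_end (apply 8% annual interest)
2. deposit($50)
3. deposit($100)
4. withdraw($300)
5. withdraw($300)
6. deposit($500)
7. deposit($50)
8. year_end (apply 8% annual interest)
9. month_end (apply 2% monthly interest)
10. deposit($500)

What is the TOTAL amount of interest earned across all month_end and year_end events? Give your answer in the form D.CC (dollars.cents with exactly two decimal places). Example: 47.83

After 1 (year_end (apply 8% annual interest)): balance=$1080.00 total_interest=$80.00
After 2 (deposit($50)): balance=$1130.00 total_interest=$80.00
After 3 (deposit($100)): balance=$1230.00 total_interest=$80.00
After 4 (withdraw($300)): balance=$930.00 total_interest=$80.00
After 5 (withdraw($300)): balance=$630.00 total_interest=$80.00
After 6 (deposit($500)): balance=$1130.00 total_interest=$80.00
After 7 (deposit($50)): balance=$1180.00 total_interest=$80.00
After 8 (year_end (apply 8% annual interest)): balance=$1274.40 total_interest=$174.40
After 9 (month_end (apply 2% monthly interest)): balance=$1299.88 total_interest=$199.88
After 10 (deposit($500)): balance=$1799.88 total_interest=$199.88

Answer: 199.88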